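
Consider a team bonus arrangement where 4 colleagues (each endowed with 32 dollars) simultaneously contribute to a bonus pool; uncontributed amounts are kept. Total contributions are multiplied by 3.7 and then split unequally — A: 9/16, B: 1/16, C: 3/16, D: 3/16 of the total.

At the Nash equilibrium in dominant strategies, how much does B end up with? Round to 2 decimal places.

Player j's private return per contributed unit is 3.7 × (j's share). Contributing is weakly dominant for j when that share is at least 1/3.7 = 0.2703, and contributing 0 is dominant otherwise.
A alone (share 9/16) is above the threshold, contributing 32; the remaining 3 contribute 0. Total contributed: 32.
B keeps 32 and receives 3.7 × 32 × 1/16 = 7.40 from the bonus pool, for a payoff of 39.40.

39.40 dollars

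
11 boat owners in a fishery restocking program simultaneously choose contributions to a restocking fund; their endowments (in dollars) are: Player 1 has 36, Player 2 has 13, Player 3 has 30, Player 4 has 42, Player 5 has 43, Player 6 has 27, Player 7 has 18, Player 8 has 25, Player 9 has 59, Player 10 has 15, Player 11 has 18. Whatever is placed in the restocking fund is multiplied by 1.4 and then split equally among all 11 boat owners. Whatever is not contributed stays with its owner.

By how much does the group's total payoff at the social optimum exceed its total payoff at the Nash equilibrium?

The private return per contributed unit is 1.4/11 = 0.1273 < 1 for every player regardless of endowment, so the Nash equilibrium is zero contribution and the group total is Σ E_j = 36 + 13 + 30 + 42 + 43 + 27 + 18 + 25 + 59 + 15 + 18 = 326.
Each contributed unit returns 1.400 to the group, so the social optimum is full contribution by everyone: group total = 1.400 × 326 = 456.40.
Efficiency loss = (1.400 − 1) × 326 = 130.40.

130.40 dollars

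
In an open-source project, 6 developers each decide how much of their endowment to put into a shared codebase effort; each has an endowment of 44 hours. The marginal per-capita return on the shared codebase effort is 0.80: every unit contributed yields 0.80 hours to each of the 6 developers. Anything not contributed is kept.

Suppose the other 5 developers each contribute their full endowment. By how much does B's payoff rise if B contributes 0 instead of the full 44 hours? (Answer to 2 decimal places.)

8.80 hours

Switching from a contribution of 44 to 0 lets B keep an extra 44 hours, but lowers the shared codebase effort by 44, which costs B their own share of that drop: 0.80 × 44 = 35.20.
Net gain = 44 − 35.20 = 8.80. The private return per contributed unit (0.80) is below 1, so free-riding is indeed the best response regardless of what the others do.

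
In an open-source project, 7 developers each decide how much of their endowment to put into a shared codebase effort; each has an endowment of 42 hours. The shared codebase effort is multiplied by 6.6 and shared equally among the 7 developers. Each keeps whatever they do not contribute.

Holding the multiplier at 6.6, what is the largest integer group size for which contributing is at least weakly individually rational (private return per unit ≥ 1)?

Private return per unit is 6.6/(group size), which is ≥ 1 whenever the group size is ≤ 6.6.
The largest such integer is 6.

6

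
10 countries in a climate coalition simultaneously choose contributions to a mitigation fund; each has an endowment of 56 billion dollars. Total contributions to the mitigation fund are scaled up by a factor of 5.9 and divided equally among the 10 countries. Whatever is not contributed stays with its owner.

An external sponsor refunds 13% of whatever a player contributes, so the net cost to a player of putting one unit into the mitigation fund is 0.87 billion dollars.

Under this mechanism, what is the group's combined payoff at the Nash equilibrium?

The effective private return is (5.9/10) / 0.87 = 0.6782, which is still under 1, so the mechanism doesn't change anyone's dominant strategy: zero contribution.
Everyone keeps their endowment and the group total is 10 × 56 = 560.

560.00 billion dollars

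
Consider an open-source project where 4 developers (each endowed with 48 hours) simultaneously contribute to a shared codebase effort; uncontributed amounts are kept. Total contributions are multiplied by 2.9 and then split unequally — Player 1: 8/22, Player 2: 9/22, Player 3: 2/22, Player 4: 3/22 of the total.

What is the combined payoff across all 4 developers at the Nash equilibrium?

For player j, contributing a unit is worthwhile iff 2.9 × (j's share) ≥ 1, i.e. iff j's share is at least 0.3448.
Player 1 and Player 2 clear that bar, contributing 48 each; the remaining 2 contribute 0. Total contributed: 96.
The shared codebase effort pays out 2.9 × 96 = 278.40 in total (split across the unequal shares, but the aggregate is all that matters for the group sum).
The 2 free-riders keep 48 each, adding 96. Group total = 96 + 278.40 = 374.40.

374.40 hours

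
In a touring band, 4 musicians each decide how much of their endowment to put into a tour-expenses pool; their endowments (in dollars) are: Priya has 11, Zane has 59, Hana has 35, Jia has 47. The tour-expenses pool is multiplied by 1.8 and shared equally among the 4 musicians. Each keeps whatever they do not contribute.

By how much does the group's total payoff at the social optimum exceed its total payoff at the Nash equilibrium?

121.60 dollars

The private return per contributed unit is 1.8/4 = 0.4500 < 1 for every player regardless of endowment, so the Nash equilibrium is zero contribution and the group total is Σ E_j = 11 + 59 + 35 + 47 = 152.
Each contributed unit returns 1.800 to the group, so the social optimum is full contribution by everyone: group total = 1.800 × 152 = 273.60.
Efficiency loss = (1.800 − 1) × 152 = 121.60.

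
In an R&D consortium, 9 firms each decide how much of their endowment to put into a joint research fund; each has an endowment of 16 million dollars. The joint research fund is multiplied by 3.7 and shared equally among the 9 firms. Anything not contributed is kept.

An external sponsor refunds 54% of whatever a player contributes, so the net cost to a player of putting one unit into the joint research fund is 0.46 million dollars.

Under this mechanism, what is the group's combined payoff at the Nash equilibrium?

Even with the mechanism, each unit contributed returns only (3.7/9) / 0.46 = 0.8937 per unit of net cost, so contributing nothing is still dominant.
Everyone keeps their endowment and the group total is 9 × 16 = 144.

144.00 million dollars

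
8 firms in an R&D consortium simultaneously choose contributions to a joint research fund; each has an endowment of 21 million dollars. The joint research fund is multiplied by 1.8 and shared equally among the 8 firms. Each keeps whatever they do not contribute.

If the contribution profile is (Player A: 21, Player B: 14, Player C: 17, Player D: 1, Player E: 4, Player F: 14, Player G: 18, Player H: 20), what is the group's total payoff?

255.20 million dollars

Total contributed: 21 + 14 + 17 + 1 + 4 + 14 + 18 + 20 = 109; total kept: 8 × 21 − 109 = 59.
The joint research fund pays out 1.8 × 109 = 196.20 in aggregate.
Group total = 59 + 196.20 = 255.20.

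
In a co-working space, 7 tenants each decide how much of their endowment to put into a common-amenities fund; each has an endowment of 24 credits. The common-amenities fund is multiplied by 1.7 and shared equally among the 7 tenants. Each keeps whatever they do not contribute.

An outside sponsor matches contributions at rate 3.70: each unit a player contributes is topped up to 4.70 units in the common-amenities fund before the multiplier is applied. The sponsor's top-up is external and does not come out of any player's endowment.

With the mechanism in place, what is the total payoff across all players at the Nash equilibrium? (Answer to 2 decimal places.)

With the mechanism, a contributed unit returns 1.7 × 4.70 / 7 = 1.1414 per unit of net cost to the contributor — now above 1 — so contributing fully is weakly dominant for every player.
So the Nash equilibrium is full contribution by all 7; the group earns 1.7 × 4.70 × 168 = 1342.32.

1342.32 credits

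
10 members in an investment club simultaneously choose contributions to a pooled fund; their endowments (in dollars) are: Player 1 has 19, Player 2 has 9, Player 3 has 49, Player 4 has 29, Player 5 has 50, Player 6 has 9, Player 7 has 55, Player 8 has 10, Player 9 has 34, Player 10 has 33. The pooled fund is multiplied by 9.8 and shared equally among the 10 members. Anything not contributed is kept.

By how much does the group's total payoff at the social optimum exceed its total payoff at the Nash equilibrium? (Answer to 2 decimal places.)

The private return per contributed unit is 9.8/10 = 0.9800 < 1 for every player regardless of endowment, so the Nash equilibrium is zero contribution and the group total is Σ E_j = 19 + 9 + 49 + 29 + 50 + 9 + 55 + 10 + 34 + 33 = 297.
Each contributed unit returns 9.800 to the group, so the social optimum is full contribution by everyone: group total = 9.800 × 297 = 2910.60.
Efficiency loss = (9.800 − 1) × 297 = 2613.60.

2613.60 dollars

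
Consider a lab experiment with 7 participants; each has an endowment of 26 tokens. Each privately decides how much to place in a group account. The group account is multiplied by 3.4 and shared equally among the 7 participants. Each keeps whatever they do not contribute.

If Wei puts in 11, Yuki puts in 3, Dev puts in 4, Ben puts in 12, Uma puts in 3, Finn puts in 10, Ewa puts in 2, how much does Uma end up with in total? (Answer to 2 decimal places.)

44.86 tokens

Total contributed: 11 + 3 + 4 + 12 + 3 + 10 + 2 = 45.
Each receives 3.4 × 45 / 7 = 21.86 from the group account.
Uma keeps 26 − 3 = 23, so Uma's payoff is 23 + 21.86 = 44.86.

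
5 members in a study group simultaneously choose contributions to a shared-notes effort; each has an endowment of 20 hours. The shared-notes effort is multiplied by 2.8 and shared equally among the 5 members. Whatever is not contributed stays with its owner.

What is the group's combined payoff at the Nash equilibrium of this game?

Each contributed unit returns 2.8/5 = 0.5600 to its contributor — below 1 — so contributing 0 is dominant for every player. At the Nash equilibrium everyone keeps their 20, and the group total is 5 × 20 = 100.

100.00 hours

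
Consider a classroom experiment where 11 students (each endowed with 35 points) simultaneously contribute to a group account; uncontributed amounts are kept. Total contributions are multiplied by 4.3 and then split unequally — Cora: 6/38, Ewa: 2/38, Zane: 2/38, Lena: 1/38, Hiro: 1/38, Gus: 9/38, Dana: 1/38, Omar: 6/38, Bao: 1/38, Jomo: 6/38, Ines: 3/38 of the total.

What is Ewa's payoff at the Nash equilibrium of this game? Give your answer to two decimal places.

42.92 points

A player with share s gets back 4.3·s per unit contributed, so full contribution is dominant for anyone with s > 1/4.3 = 0.2326 and zero contribution is dominant for anyone below.
Only Gus (9/38) clears that bar, contributing 35; the remaining 10 contribute 0. Total contributed: 35.
Ewa keeps 35 and receives 4.3 × 35 × 2/38 = 7.92 from the group account, for a payoff of 42.92.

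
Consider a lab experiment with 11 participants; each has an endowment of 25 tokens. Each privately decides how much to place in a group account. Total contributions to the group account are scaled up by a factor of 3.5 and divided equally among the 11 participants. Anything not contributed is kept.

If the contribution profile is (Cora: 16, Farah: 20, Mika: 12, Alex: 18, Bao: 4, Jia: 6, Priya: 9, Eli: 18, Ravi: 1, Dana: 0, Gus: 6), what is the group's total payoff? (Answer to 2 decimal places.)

Total contributed: 16 + 20 + 12 + 18 + 4 + 6 + 9 + 18 + 1 + 0 + 6 = 110; total kept: 11 × 25 − 110 = 165.
The group account pays out 3.5 × 110 = 385.00 in aggregate.
Group total = 165 + 385.00 = 550.00.

550.00 tokens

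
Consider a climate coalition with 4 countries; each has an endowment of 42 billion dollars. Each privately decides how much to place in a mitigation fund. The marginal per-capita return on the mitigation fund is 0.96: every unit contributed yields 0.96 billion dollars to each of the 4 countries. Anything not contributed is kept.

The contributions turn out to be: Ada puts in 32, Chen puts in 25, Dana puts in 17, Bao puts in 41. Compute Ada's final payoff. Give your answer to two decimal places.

120.40 billion dollars

Total contributed: 32 + 25 + 17 + 41 = 115.
Each receives 0.96 × 115 = 110.40 from the mitigation fund.
Ada keeps 42 − 32 = 10, so Ada's payoff is 10 + 110.40 = 120.40.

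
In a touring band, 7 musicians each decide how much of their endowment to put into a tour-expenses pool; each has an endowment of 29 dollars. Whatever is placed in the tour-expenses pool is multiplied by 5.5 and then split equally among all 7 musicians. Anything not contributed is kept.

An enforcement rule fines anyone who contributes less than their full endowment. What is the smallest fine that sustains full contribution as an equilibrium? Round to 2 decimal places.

6.21 dollars

Given the others contribute fully, the best deviation is to contribute 0 (any partial contribution still incurs the fine and gives up units whose private return 0.7857 is below 1).
Deviating from 29 to 0 saves 29 dollars but forfeits the deviator's share of the drop in the tour-expenses pool: 5.5/7 × 29 = 22.79.
So the deviation gain is 29 − 22.79 = 6.21, and the fine must be at least 6.21 dollars to wipe it out.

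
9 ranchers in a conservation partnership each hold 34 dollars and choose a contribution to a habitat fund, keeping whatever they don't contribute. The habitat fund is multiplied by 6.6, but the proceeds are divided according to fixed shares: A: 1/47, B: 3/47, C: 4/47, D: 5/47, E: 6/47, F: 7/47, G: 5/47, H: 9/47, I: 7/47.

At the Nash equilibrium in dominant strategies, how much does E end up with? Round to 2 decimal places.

Player j's private return per contributed unit is 6.6 × (j's share). Contributing is weakly dominant for j when that share is at least 1/6.6 = 0.1515, and contributing 0 is dominant otherwise.
H alone (share 9/47) is above the threshold, contributing 34; the remaining 8 contribute 0. Total contributed: 34.
E keeps 34 and receives 6.6 × 34 × 6/47 = 28.65 from the habitat fund, for a payoff of 62.65.

62.65 dollars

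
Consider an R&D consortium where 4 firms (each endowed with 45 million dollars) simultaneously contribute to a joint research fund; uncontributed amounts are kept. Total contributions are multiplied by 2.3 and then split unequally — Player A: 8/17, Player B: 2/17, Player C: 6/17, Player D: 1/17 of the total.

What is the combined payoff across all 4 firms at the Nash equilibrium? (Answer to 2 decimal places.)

Each unit j contributes comes back to j as 2.3 × (j's share), so j prefers to contribute only if that share exceeds 1/2.3 = 0.4348; otherwise keeping the unit dominates.
Only Player A (8/17) clears that bar, contributing 45; the remaining 3 contribute 0. Total contributed: 45.
The joint research fund pays out 2.3 × 45 = 103.50 in total (split across the unequal shares, but the aggregate is all that matters for the group sum).
The 3 free-riders keep 45 each, adding 135. Group total = 135 + 103.50 = 238.50.

238.50 million dollars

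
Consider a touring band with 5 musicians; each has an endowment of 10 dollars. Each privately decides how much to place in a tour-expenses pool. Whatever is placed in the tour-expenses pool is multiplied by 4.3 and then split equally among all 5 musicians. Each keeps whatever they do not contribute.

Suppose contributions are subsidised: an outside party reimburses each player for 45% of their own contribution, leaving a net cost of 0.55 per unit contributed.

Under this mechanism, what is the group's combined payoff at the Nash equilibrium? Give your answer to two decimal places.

237.50 dollars

With the mechanism, a contributed unit returns (4.3/5) / 0.55 = 1.5636 per unit of net cost to the contributor — now above 1 — so contributing fully is weakly dominant for every player.
So the Nash equilibrium is full contribution by all 5; the group earns 5 × (10 × 0.45 + 4.3 × 10) = 237.50.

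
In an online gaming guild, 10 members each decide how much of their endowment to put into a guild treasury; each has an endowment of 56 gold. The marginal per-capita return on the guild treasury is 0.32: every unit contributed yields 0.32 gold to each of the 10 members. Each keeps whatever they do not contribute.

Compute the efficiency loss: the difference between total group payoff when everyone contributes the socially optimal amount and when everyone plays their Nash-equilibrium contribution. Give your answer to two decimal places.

The private return per contributed unit is 0.32 < 1, so contributing 0 is dominant for every player. At the Nash equilibrium everyone keeps their 56, and the group total is 10 × 56 = 560.
Each contributed unit returns 3.200 to the group as a whole (0.32 to each of 10 players), which exceeds 1, so the social optimum is full contribution: group total = 3.200 × 560 = 1792.00.
Efficiency loss = 1792.00 − 560 = 1232.00.

1232.00 gold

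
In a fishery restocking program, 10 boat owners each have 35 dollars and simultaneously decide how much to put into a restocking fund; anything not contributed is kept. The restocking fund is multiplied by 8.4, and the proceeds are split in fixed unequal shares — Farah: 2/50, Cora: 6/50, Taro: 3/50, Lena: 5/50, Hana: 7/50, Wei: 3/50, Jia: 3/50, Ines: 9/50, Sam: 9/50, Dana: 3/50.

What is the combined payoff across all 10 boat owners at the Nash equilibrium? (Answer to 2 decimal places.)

A player with share s gets back 8.4·s per unit contributed, so full contribution is dominant for anyone with s > 1/8.4 = 0.1190 and zero contribution is dominant for anyone below.
Cora, Hana, Ines and Sam are above the threshold, contributing 35 each; the remaining 6 contribute 0. Total contributed: 140.
The restocking fund pays out 8.4 × 140 = 1176.00 in total (split across the unequal shares, but the aggregate is all that matters for the group sum).
The 6 free-riders keep 35 each, adding 210. Group total = 210 + 1176.00 = 1386.00.

1386.00 dollars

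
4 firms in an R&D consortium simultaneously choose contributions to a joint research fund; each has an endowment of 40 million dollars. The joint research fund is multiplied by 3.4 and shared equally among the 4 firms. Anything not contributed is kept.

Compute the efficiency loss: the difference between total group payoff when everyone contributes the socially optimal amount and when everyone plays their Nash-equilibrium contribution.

Each contributed unit returns 3.4/4 = 0.8500 to its contributor — below 1 — so contributing 0 is dominant for every player. At the Nash equilibrium everyone keeps their 40, and the group total is 4 × 40 = 160.
Each contributed unit returns 3.400 to the group as a whole (0.8500 to each of 4 players), which exceeds 1, so the social optimum is full contribution: group total = 3.400 × 160 = 544.00.
Efficiency loss = 544.00 − 160 = 384.00.

384.00 million dollars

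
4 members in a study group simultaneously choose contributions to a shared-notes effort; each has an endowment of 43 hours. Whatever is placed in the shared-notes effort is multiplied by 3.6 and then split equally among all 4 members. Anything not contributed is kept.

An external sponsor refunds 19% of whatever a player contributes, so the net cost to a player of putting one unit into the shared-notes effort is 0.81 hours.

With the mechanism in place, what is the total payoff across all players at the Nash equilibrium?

Under the mechanism each unit contributed yields (3.6/4) / 0.81 = 1.1111 back to its contributor per unit of net cost, which exceeds 1, making full contribution the dominant choice for everyone.
So the Nash equilibrium is full contribution by all 4; the group earns 4 × (43 × 0.19 + 3.6 × 43) = 651.88.

651.88 hours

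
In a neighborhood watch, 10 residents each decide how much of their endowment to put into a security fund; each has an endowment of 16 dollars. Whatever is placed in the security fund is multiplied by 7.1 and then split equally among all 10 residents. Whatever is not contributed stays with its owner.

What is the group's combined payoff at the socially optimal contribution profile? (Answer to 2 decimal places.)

Each contributed unit returns 7.100 to the group as a whole (0.7100 to each of 10 players), which exceeds 1, so the social optimum is full contribution: group total = 7.100 × 160 = 1136.00.

1136.00 dollars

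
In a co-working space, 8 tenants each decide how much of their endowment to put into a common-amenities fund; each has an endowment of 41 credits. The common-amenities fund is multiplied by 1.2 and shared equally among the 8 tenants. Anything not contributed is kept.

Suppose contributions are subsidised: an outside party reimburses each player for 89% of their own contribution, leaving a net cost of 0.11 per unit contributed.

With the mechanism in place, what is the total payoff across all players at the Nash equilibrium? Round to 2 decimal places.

685.52 credits

With the mechanism, a contributed unit returns (1.2/8) / 0.11 = 1.3636 per unit of net cost to the contributor — now above 1 — so contributing fully is weakly dominant for every player.
So the Nash equilibrium is full contribution by all 8; the group earns 8 × (41 × 0.89 + 1.2 × 41) = 685.52.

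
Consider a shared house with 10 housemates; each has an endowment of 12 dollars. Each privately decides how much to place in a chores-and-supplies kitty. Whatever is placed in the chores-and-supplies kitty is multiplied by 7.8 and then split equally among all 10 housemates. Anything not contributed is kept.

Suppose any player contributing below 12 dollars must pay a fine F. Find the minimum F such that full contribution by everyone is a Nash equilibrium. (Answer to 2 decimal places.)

Given the others contribute fully, the best deviation is to contribute 0 (any partial contribution still incurs the fine and gives up units whose private return 0.7800 is below 1).
Deviating from 12 to 0 saves 12 dollars but forfeits the deviator's share of the drop in the chores-and-supplies kitty: 7.8/10 × 12 = 9.36.
So the deviation gain is 12 − 9.36 = 2.64, and the fine must be at least 2.64 dollars to wipe it out.

2.64 dollars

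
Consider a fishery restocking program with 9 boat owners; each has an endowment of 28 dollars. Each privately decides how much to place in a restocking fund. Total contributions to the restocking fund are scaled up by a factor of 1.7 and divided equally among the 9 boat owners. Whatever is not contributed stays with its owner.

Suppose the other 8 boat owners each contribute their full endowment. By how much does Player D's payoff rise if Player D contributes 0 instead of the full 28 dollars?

Switching from a contribution of 28 to 0 lets Player D keep an extra 28 dollars, but lowers the restocking fund by 28, which costs Player D their own share of that drop: 1.7/9 × 28 = 5.29.
Net gain = 28 − 5.29 = 22.71. The private return per contributed unit (0.1889) is below 1, so free-riding is indeed the best response regardless of what the others do.

22.71 dollars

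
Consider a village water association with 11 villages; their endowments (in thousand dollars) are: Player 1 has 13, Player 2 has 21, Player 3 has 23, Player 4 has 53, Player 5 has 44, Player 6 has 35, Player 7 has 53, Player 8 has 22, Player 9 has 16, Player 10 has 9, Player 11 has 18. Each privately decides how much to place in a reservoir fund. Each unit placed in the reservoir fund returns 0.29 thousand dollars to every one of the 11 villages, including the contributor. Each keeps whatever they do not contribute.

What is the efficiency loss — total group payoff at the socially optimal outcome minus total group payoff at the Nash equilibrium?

672.33 thousand dollars

The private return per contributed unit is 0.29 < 1 for everyone, so the Nash equilibrium is zero contribution and the group total is Σ E_j = 13 + 21 + 23 + 53 + 44 + 35 + 53 + 22 + 16 + 9 + 18 = 307.
Each contributed unit returns 3.190 to the group, so the social optimum is full contribution by everyone: group total = 3.190 × 307 = 979.33.
Efficiency loss = (3.190 − 1) × 307 = 672.33.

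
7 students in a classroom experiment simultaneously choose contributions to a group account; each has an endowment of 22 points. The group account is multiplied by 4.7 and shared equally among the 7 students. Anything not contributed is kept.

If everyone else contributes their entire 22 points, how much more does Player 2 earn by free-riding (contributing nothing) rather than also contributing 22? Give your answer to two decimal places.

Switching from a contribution of 22 to 0 lets Player 2 keep an extra 22 points, but lowers the group account by 22, which costs Player 2 their own share of that drop: 4.7/7 × 22 = 14.77.
Net gain = 22 − 14.77 = 7.23. The private return per contributed unit (0.6714) is below 1, so free-riding is indeed the best response regardless of what the others do.

7.23 points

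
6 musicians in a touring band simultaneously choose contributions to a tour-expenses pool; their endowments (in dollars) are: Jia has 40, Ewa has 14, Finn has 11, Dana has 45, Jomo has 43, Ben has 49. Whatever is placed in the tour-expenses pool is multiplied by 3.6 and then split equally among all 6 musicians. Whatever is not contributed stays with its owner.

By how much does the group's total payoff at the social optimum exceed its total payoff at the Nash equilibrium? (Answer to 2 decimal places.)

The private return per contributed unit is 3.6/6 = 0.6000 < 1 for every player regardless of endowment, so the Nash equilibrium is zero contribution and the group total is Σ E_j = 40 + 14 + 11 + 45 + 43 + 49 = 202.
Each contributed unit returns 3.600 to the group, so the social optimum is full contribution by everyone: group total = 3.600 × 202 = 727.20.
Efficiency loss = (3.600 − 1) × 202 = 525.20.

525.20 dollars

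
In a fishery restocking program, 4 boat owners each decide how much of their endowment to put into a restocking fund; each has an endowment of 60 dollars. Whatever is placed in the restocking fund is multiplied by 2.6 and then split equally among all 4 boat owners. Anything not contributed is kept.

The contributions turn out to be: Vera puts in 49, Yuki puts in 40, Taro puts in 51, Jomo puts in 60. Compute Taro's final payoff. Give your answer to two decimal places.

139.00 dollars

Total contributed: 49 + 40 + 51 + 60 = 200.
Each receives 2.6 × 200 / 4 = 130.00 from the restocking fund.
Taro keeps 60 − 51 = 9, so Taro's payoff is 9 + 130.00 = 139.00.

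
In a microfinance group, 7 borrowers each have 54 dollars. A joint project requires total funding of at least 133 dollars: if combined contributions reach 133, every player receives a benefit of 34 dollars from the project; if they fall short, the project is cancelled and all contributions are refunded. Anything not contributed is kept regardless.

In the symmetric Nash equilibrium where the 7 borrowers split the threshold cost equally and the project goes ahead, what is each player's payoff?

Equal share of the threshold: 133/7 = 19.
At this profile no one gains by cutting their contribution: any cut drops the total below 133, the project is cancelled, contributions are refunded, and the deviator ends with 54, which is less than 54 − 19 + 34 = 69. Contributing more than 19 just wastes the excess. So contributing exactly 19 is a best response.
Each player's payoff: 54 − 19 + 34 = 69.

69 dollars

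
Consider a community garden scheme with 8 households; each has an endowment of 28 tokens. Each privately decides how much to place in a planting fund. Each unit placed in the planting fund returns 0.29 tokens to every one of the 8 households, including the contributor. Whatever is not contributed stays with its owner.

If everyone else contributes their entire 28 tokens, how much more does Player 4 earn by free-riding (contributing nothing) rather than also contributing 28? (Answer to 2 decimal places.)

Switching from a contribution of 28 to 0 lets Player 4 keep an extra 28 tokens, but lowers the planting fund by 28, which costs Player 4 their own share of that drop: 0.29 × 28 = 8.12.
Net gain = 28 − 8.12 = 19.88. The private return per contributed unit (0.29) is below 1, so free-riding is indeed the best response regardless of what the others do.

19.88 tokens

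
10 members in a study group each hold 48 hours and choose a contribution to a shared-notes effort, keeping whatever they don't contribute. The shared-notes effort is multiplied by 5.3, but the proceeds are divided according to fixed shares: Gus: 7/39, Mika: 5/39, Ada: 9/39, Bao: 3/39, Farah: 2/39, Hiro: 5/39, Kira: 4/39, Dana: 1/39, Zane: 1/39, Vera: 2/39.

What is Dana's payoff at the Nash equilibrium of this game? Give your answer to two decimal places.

Player j's private return per contributed unit is 5.3 × (j's share). Contributing is weakly dominant for j when that share is at least 1/5.3 = 0.1887, and contributing 0 is dominant otherwise.
Only Ada (9/39) clears that bar, contributing 48; the remaining 9 contribute 0. Total contributed: 48.
Dana keeps 48 and receives 5.3 × 48 × 1/39 = 6.52 from the shared-notes effort, for a payoff of 54.52.

54.52 hours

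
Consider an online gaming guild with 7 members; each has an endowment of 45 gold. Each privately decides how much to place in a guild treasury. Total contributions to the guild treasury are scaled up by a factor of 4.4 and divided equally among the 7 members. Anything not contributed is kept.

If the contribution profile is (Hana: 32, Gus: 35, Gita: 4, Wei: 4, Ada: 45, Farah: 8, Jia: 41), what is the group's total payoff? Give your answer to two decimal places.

Total contributed: 32 + 35 + 4 + 4 + 45 + 8 + 41 = 169; total kept: 7 × 45 − 169 = 146.
The guild treasury pays out 4.4 × 169 = 743.60 in aggregate.
Group total = 146 + 743.60 = 889.60.

889.60 gold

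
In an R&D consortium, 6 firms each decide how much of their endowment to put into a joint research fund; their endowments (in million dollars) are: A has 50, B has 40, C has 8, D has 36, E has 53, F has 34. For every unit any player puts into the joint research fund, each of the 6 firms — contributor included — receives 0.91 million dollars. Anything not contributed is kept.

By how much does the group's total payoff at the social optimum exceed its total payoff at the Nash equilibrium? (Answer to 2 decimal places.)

The private return per contributed unit is 0.91 < 1 for everyone, so the Nash equilibrium is zero contribution and the group total is Σ E_j = 50 + 40 + 8 + 36 + 53 + 34 = 221.
Each contributed unit returns 5.460 to the group, so the social optimum is full contribution by everyone: group total = 5.460 × 221 = 1206.66.
Efficiency loss = (5.460 − 1) × 221 = 985.66.

985.66 million dollars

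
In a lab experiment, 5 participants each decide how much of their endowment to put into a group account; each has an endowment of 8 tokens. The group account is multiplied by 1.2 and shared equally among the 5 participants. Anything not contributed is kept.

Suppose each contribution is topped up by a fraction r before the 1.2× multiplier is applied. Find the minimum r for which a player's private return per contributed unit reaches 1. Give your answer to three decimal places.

With matching at rate r, one contributed unit becomes (1 + r) in the group account and returns 1.2 × (1 + r) / 5 to the contributor.
Setting this equal to 1: 1 + r = 5/1.2 = 4.1667.
So the minimum matching rate is r = 4.1667 − 1 = 3.167.

3.167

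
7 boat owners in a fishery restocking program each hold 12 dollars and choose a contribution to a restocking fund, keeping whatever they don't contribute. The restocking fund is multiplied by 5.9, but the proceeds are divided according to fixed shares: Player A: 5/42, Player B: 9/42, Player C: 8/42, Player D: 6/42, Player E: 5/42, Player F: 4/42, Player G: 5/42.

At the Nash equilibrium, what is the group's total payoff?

201.60 dollars

Each unit j contributes comes back to j as 5.9 × (j's share), so j prefers to contribute only if that share exceeds 1/5.9 = 0.1695; otherwise keeping the unit dominates.
Player B and Player C clear that bar, contributing 12 each; the remaining 5 contribute 0. Total contributed: 24.
The restocking fund pays out 5.9 × 24 = 141.60 in total (split across the unequal shares, but the aggregate is all that matters for the group sum).
The 5 free-riders keep 12 each, adding 60. Group total = 60 + 141.60 = 201.60.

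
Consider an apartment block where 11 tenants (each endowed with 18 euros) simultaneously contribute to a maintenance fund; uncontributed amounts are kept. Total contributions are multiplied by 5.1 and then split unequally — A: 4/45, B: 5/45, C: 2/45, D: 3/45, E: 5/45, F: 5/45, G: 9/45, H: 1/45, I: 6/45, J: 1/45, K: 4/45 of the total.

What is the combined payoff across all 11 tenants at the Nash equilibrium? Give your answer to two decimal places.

Each unit j contributes comes back to j as 5.1 × (j's share), so j prefers to contribute only if that share exceeds 1/5.1 = 0.1961; otherwise keeping the unit dominates.
G alone (share 9/45) is above the threshold, contributing 18; the remaining 10 contribute 0. Total contributed: 18.
The maintenance fund pays out 5.1 × 18 = 91.80 in total (split across the unequal shares, but the aggregate is all that matters for the group sum).
The 10 free-riders keep 18 each, adding 180. Group total = 180 + 91.80 = 271.80.

271.80 euros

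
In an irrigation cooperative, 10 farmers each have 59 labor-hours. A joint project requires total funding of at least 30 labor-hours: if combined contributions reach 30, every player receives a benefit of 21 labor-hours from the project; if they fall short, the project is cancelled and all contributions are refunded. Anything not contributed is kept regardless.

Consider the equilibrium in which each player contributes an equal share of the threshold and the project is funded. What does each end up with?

Equal share of the threshold: 30/10 = 3.
At this profile no one gains by cutting their contribution: any cut drops the total below 30, the project is cancelled, contributions are refunded, and the deviator ends with 59, which is less than 59 − 3 + 21 = 77. Contributing more than 3 just wastes the excess. So contributing exactly 3 is a best response.
Each player's payoff: 59 − 3 + 21 = 77.

77 labor-hours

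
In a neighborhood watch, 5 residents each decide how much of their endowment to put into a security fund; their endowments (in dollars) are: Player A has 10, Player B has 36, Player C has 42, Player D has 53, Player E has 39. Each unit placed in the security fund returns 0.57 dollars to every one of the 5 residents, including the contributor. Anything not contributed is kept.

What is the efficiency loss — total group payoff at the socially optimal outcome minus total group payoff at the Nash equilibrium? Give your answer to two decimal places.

333.00 dollars

The private return per contributed unit is 0.57 < 1 for everyone, so the Nash equilibrium is zero contribution and the group total is Σ E_j = 10 + 36 + 42 + 53 + 39 = 180.
Each contributed unit returns 2.850 to the group, so the social optimum is full contribution by everyone: group total = 2.850 × 180 = 513.00.
Efficiency loss = (2.850 − 1) × 180 = 333.00.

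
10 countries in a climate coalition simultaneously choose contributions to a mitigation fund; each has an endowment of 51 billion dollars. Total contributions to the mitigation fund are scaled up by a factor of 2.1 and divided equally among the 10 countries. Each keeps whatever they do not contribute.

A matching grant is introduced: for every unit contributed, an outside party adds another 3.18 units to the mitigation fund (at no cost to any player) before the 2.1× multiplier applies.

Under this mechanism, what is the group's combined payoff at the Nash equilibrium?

Even with the mechanism, each unit contributed returns only 2.1 × 4.18 / 10 = 0.8778 per unit of net cost, so contributing nothing is still dominant.
At the Nash equilibrium no one contributes; group total payoff = 10 × 51 = 510.

510.00 billion dollars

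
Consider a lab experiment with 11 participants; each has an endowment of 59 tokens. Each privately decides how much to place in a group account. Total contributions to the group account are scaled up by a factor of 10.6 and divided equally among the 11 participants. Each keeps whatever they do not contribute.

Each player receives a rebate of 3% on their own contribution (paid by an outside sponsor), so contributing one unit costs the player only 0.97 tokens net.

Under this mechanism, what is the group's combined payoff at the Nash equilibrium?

Even with the mechanism, each unit contributed returns only (10.6/11) / 0.97 = 0.9934 per unit of net cost, so contributing nothing is still dominant.
At the Nash equilibrium no one contributes; group total payoff = 11 × 59 = 649.

649.00 tokens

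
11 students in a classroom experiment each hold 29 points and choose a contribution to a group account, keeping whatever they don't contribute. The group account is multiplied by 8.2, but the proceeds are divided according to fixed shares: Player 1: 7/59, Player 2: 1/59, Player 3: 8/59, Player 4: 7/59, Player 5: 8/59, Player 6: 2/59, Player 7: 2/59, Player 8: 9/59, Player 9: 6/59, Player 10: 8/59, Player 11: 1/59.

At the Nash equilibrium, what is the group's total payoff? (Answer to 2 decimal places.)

Each unit j contributes comes back to j as 8.2 × (j's share), so j prefers to contribute only if that share exceeds 1/8.2 = 0.1220; otherwise keeping the unit dominates.
The shares above 0.1220 belong to Player 3, Player 5, Player 8 and Player 10, contributing 29 each; the remaining 7 contribute 0. Total contributed: 116.
The group account pays out 8.2 × 116 = 951.20 in total (split across the unequal shares, but the aggregate is all that matters for the group sum).
The 7 free-riders keep 29 each, adding 203. Group total = 203 + 951.20 = 1154.20.

1154.20 points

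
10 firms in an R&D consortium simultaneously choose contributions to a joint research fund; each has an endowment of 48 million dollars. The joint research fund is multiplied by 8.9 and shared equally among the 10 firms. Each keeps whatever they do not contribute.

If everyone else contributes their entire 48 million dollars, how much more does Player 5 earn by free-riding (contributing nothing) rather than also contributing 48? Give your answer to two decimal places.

Switching from a contribution of 48 to 0 lets Player 5 keep an extra 48 million dollars, but lowers the joint research fund by 48, which costs Player 5 their own share of that drop: 8.9/10 × 48 = 42.72.
Net gain = 48 − 42.72 = 5.28. The private return per contributed unit (0.8900) is below 1, so free-riding is indeed the best response regardless of what the others do.

5.28 million dollars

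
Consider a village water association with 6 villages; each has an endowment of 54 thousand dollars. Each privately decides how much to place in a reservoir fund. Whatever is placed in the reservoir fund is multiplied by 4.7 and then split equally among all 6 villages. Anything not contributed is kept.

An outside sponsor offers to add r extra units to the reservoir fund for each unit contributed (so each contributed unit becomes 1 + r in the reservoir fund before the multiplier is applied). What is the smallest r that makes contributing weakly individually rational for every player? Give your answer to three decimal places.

With matching at rate r, one contributed unit becomes (1 + r) in the reservoir fund and returns 4.7 × (1 + r) / 6 to the contributor.
Setting this equal to 1: 1 + r = 6/4.7 = 1.2766.
So the minimum matching rate is r = 1.2766 − 1 = 0.277.

0.277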